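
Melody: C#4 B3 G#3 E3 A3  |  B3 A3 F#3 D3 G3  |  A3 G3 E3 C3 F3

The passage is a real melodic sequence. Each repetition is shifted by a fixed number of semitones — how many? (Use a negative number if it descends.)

Unit = 5 notes; the statements start on C#4, B3, A3, moving down a 2nd each time.
C#4→B3 is 59 − 61 = -2 semitones.

-2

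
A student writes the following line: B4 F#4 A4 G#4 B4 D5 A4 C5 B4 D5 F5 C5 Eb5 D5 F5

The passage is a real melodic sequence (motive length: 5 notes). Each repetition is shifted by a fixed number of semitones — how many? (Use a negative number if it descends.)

The 5-note cells begin on B4, D5, F5 — each up a 3rd from the last.
B4→D5 is 74 − 71 = 3 semitones.

3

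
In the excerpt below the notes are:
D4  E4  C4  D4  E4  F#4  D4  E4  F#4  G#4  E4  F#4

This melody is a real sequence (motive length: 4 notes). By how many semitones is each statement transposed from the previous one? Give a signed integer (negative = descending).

Unit = 4 notes; the statements start on D4, E4, F#4, moving up a 2nd each time.
D4→E4 is 64 − 62 = 2 semitones.

2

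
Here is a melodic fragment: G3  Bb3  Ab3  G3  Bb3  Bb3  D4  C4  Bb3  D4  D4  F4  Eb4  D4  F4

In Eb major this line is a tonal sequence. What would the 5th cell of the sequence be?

The 5-note cells begin on G3, Bb3, D4 — each up a 3rd from the last.
Extending up a 3rd: F4 → Ab4.
So cell 5 is Ab4 C5 Bb4 Ab4 C5.

Ab4 C5 Bb4 Ab4 C5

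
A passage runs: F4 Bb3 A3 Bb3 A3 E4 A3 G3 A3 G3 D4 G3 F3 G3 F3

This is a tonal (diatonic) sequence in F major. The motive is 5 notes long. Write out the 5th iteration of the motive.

Bb3 E3 D3 E3 D3

The 5-note cells begin on F4, E4, D4 — each down a 2nd from the last.
Extending down a 2nd: C4 → Bb3.
So cell 5 is Bb3 E3 D3 E3 D3.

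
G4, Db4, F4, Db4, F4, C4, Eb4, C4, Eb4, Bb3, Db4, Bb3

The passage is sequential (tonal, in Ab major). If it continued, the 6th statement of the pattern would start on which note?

The 4-note cells begin on G4, F4, Eb4 — each down a 2nd from the last.
Extending the heads down a 2nd: Db4 → C4 → Bb3.

Bb3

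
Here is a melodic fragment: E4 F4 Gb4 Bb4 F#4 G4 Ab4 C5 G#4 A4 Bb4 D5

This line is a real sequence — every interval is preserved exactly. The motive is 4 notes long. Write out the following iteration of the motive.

A#4 B4 C5 E5

With a 4-note motive the entries are E4, F#4, G#4, each up a 2nd from the previous.
From A#4 the exact shape gives A#4 B4 C5 E5.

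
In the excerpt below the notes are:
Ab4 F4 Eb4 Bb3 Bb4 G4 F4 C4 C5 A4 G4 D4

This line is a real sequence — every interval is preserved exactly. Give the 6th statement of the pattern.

F#5 D#5 C#5 G#4

With a 4-note motive the entries are Ab4, Bb4, C5, each up a 2nd from the previous.
Carrying on: D5 → E5 → F#5.
Statement 6 starts on F#5 and keeps the same exact contour: F#5 D#5 C#5 G#4.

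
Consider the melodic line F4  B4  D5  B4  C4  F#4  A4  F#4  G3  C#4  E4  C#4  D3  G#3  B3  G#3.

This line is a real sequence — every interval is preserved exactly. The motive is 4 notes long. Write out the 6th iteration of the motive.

E2 A#2 C#3 A#2

With a 4-note motive the entries are F4, C4, G3, D3, each down a 4th from the previous.
Carrying on: A2 → E2.
Statement 6 starts on E2 and keeps the same exact contour: E2 A#2 C#3 A#2.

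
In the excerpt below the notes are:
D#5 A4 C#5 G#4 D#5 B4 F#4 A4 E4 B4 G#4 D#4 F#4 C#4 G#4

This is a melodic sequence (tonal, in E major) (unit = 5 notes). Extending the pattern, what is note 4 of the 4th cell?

A3

Grouping in 5s, the 4th note of each cell is G#4, E4, C#4.
Each moves down a 3rd; the next is A3.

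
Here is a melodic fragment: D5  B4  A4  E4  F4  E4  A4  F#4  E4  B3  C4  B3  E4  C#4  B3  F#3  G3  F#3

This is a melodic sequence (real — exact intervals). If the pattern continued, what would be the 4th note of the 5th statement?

G#2

With 6-note cells, note 4 of each statement runs E4, B3, F#3.
Extending down a 4th: C#3 → G#2.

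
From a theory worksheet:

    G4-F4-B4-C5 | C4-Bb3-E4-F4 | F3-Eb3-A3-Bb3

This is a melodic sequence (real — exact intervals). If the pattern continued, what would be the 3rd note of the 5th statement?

With 4-note cells, note 3 of each statement runs B4, E4, A3.
Each moves down a 5th. Continuing: D3 → G2.

G2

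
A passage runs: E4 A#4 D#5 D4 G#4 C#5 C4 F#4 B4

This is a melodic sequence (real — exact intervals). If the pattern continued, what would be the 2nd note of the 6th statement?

C4

The unit is 3 notes. Position-2 pitches of the 3 shown cells: A#4, G#4, F#4.
Extending down a 2nd: E4 → D4 → C4.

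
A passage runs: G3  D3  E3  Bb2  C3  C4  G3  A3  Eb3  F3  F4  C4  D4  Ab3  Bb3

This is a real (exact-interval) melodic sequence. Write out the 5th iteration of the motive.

Eb5 Bb4 C5 Gb4 Ab4

Unit = 5 notes; the statements start on G3, C4, F4, moving up a 4th each time.
Extending up a 4th: Bb4 → Eb5.
So cell 5 is Eb5 Bb4 C5 Gb4 Ab4.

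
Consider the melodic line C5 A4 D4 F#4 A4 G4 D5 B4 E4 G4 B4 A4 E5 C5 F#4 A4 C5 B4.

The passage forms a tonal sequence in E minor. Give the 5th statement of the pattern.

Unit = 6 notes; the statements start on C5, D5, E5, moving up a 2nd each time.
Carrying on: F#5 → G5.
From G5 the diatonic shape gives G5 E5 A4 C5 E5 D5.

G5 E5 A4 C5 E5 D5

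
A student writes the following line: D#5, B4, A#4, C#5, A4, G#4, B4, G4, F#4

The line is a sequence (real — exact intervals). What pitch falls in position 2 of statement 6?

With 3-note cells, note 2 of each statement runs B4, A4, G4.
Each moves down a 2nd. Continuing: F4 → Eb4 → Db4.

Db4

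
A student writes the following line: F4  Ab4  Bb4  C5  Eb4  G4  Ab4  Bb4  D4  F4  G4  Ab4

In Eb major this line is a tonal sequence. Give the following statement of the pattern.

With a 4-note motive the entries are F4, Eb4, D4, each down a 2nd from the previous.
From C4 the diatonic shape gives C4 Eb4 F4 G4.

C4 Eb4 F4 G4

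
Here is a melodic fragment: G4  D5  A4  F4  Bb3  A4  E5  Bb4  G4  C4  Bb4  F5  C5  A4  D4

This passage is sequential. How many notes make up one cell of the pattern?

15 notes total. Splitting into 3 groups of 5:
G4 D5 A4 F4 Bb3 | A4 E5 Bb4 G4 C4 | Bb4 F5 C5 A4 D4
Each cell is the previous one up a 2nd — so the unit is 5 notes.

5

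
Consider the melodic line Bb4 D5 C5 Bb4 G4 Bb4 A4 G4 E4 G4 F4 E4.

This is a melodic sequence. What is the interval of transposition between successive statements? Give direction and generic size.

With a 4-note motive the entries are Bb4, G4, E4, each down a 3rd from the previous.
Bb4 to G4 is down a 3rd.

down a 3rd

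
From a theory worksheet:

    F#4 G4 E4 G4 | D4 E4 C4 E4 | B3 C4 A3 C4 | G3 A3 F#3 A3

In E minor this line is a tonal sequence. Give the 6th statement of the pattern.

Taking 4-note groups, the heads are F#4, D4, B3, G3: the pattern moves down a 3rd.
Carrying on: E3 → C3.
So cell 6 is C3 D3 B2 D3.

C3 D3 B2 D3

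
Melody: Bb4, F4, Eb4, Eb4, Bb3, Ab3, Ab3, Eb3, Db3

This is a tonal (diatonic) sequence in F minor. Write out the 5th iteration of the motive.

Taking 3-note groups, the heads are Bb4, Eb4, Ab3: the pattern moves down a 5th.
Carrying on: Db3 → G2.
From G2 the diatonic shape gives G2 Db2 C2.

G2 Db2 C2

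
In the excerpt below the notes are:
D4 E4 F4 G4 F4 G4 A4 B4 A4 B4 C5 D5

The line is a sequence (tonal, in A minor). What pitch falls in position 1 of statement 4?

The unit is 4 notes. Position-1 pitches of the 3 shown cells: D4, F4, A4.
From A4, up a 3rd gives C5.

C5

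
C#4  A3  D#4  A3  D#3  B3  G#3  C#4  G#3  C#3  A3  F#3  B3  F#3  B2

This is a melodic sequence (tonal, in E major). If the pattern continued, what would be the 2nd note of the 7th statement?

B2

Grouping in 5s, the 2nd note of each cell is A3, G#3, F#3.
Carrying that down a 2nd forward: E3 → D#3 → C#3 → B2.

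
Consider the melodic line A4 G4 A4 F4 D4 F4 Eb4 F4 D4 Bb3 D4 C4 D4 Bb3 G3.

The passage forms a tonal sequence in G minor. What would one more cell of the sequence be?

With a 5-note motive the entries are A4, F4, D4, each down a 3rd from the previous.
So cell 4 is Bb3 A3 Bb3 G3 Eb3.

Bb3 A3 Bb3 G3 Eb3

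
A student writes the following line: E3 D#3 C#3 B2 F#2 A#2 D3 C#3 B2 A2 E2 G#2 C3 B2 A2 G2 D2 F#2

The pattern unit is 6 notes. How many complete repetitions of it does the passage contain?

3

18 notes in groups of 6 gives 18/6 = 3 statements.
Starts: E3, D3, C3 — each down a 2nd.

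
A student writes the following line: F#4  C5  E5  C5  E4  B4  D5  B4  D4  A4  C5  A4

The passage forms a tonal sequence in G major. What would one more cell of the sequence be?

C4 G4 B4 G4

Taking 4-note groups, the heads are F#4, E4, D4: the pattern moves down a 2nd.
From C4 the diatonic shape gives C4 G4 B4 G4.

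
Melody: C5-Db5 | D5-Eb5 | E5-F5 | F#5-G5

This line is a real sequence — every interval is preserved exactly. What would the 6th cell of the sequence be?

Unit = 2 notes; the statements start on C5, D5, E5, F#5, moving up a 2nd each time.
Continuing the starts: G#5 → A#5.
So cell 6 is A#5 B5.

A#5 B5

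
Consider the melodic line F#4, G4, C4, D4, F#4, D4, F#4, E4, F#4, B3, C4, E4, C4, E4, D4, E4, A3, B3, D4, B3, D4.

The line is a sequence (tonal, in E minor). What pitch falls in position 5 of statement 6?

Grouping in 7s, the 5th note of each cell is F#4, E4, D4.
Extending down a 2nd: C4 → B3 → A3.

A3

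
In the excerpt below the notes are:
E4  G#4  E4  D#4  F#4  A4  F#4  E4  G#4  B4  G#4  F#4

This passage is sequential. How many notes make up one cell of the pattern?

4

12 notes total. Splitting into 3 groups of 4:
E4 G#4 E4 D#4 | F#4 A4 F#4 E4 | G#4 B4 G#4 F#4
Every group is a transposition up a 2nd of the one before; no shorter unit works.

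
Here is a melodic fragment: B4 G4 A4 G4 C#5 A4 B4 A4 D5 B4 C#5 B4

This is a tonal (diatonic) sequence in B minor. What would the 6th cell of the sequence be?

With a 4-note motive the entries are B4, C#5, D5, each up a 2nd from the previous.
Continuing the starts: E5 → F#5 → G5.
From G5 the diatonic shape gives G5 E5 F#5 E5.

G5 E5 F#5 E5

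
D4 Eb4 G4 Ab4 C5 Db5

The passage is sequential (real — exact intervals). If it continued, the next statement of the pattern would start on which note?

F5

With a 2-note motive the entries are D4, G4, C5, each up a 4th from the previous.
One more step up a 4th gives F5.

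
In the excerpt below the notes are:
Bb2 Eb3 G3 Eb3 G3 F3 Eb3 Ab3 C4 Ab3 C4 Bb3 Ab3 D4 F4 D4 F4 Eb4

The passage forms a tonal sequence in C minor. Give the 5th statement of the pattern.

G4 C5 Eb5 C5 Eb5 D5

Unit = 6 notes; the statements start on Bb2, Eb3, Ab3, moving up a 4th each time.
Continuing the starts: D4 → G4.
So cell 5 is G4 C5 Eb5 C5 Eb5 D5.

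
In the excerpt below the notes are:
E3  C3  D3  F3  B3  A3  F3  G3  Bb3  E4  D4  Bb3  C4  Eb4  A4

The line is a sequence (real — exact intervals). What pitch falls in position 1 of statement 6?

The unit is 5 notes. Position-1 pitches of the 3 shown cells: E3, A3, D4.
Each moves up a 4th. Continuing: G4 → C5 → F5.

F5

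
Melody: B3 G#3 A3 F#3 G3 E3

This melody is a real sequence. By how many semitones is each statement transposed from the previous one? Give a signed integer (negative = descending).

-2

The 2-note cells begin on B3, A3, G3 — each down a 2nd from the last.
B3→A3 is 57 − 59 = -2 semitones.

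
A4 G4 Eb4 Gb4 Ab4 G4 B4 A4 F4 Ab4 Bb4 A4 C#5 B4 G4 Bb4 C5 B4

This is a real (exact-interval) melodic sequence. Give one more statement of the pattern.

The 6-note cells begin on A4, B4, C#5 — each up a 2nd from the last.
So cell 4 is D#5 C#5 A4 C5 D5 C#5.

D#5 C#5 A4 C5 D5 C#5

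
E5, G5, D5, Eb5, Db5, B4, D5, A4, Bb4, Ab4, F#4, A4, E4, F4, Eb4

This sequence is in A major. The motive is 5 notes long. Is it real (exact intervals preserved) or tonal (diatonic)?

real

Each cell has the same semitone pattern (3, -5, 1, -2) — intervals are preserved exactly.
And G5 lies outside A major, so the sequence is real rather than tonal.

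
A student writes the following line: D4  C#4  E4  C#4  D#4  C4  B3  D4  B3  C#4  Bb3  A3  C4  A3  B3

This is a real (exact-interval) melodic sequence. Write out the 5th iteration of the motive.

Gb3 F3 Ab3 F3 G3

The 5-note cells begin on D4, C4, Bb3 — each down a 2nd from the last.
Continuing the starts: Ab3 → Gb3.
Statement 5 starts on Gb3 and keeps the same exact contour: Gb3 F3 Ab3 F3 G3.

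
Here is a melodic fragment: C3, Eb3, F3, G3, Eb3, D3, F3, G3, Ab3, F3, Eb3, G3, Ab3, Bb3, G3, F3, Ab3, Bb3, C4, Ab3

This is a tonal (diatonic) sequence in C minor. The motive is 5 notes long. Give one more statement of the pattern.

G3 Bb3 C4 D4 Bb3

The 5-note cells begin on C3, D3, Eb3, F3 — each up a 2nd from the last.
So cell 5 is G3 Bb3 C4 D4 Bb3.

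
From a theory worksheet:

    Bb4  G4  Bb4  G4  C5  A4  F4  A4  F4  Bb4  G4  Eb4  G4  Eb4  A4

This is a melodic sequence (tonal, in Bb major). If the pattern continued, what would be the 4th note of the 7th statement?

With 5-note cells, note 4 of each statement runs G4, F4, Eb4.
Extending down a 2nd: D4 → C4 → Bb3 → A3.

A3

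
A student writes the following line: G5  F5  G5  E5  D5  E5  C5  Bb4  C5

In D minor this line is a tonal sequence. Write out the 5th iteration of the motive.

The 3-note cells begin on G5, E5, C5 — each down a 3rd from the last.
Continuing the starts: A4 → F4.
So cell 5 is F4 E4 F4.

F4 E4 F4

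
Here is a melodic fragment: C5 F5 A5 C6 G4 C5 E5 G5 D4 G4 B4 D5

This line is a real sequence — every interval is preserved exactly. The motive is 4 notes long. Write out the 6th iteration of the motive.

B2 E3 G#3 B3

The 4-note cells begin on C5, G4, D4 — each down a 4th from the last.
Continuing the starts: A3 → E3 → B2.
So cell 6 is B2 E3 G#3 B3.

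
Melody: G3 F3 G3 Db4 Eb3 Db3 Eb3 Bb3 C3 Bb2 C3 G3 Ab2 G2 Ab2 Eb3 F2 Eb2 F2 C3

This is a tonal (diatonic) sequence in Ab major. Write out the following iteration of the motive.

Taking 4-note groups, the heads are G3, Eb3, C3, Ab2, F2: the pattern moves down a 3rd.
So cell 6 is Db2 C2 Db2 Ab2.

Db2 C2 Db2 Ab2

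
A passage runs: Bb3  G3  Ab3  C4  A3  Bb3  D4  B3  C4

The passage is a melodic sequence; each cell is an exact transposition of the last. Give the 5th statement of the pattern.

F#4 D#4 E4

With a 3-note motive the entries are Bb3, C4, D4, each up a 2nd from the previous.
Carrying on: E4 → F#4.
So cell 5 is F#4 D#4 E4.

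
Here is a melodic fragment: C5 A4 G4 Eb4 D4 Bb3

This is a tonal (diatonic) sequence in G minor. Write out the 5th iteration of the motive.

Eb3 C3

Unit = 2 notes; the statements start on C5, G4, D4, moving down a 4th each time.
Continuing the starts: A3 → Eb3.
So cell 5 is Eb3 C3.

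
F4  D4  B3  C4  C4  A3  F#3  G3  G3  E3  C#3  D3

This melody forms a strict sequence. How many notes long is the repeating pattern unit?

4

Try groups of 4 (3 cells in 12 notes):
F4 D4 B3 C4 | C4 A3 F#3 G3 | G3 E3 C#3 D3
That's a consistent down a 4th shift per cell, and no other grouping gives one.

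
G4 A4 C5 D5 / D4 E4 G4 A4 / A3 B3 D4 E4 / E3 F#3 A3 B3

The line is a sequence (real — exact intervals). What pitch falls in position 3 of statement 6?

B2

The unit is 4 notes. Position-3 pitches of the 4 shown cells: C5, G4, D4, A3.
Each moves down a 4th. Continuing: E3 → B2.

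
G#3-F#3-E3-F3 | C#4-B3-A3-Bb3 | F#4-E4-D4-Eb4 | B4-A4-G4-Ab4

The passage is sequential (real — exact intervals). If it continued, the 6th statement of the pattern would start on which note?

Taking 4-note groups, the heads are G#3, C#4, F#4, B4: the pattern moves up a 4th.
Continuing: E5 → A5. Statement 6 starts on A5.

A5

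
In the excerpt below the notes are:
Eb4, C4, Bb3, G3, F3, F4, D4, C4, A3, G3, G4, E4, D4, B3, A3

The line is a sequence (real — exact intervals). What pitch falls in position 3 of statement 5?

F#4

Grouping in 5s, the 3rd note of each cell is Bb3, C4, D4.
Each moves up a 2nd. Continuing: E4 → F#4.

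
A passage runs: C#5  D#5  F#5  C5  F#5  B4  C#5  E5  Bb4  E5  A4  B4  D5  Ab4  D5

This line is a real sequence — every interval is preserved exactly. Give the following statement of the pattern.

The 5-note cells begin on C#5, B4, A4 — each down a 2nd from the last.
Statement 4 starts on G4 and keeps the same exact contour: G4 A4 C5 Gb4 C5.

G4 A4 C5 Gb4 C5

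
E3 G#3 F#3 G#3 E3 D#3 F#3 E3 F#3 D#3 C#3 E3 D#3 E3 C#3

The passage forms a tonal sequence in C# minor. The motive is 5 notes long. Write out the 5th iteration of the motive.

A2 C#3 B2 C#3 A2

Unit = 5 notes; the statements start on E3, D#3, C#3, moving down a 2nd each time.
Extending down a 2nd: B2 → A2.
From A2 the diatonic shape gives A2 C#3 B2 C#3 A2.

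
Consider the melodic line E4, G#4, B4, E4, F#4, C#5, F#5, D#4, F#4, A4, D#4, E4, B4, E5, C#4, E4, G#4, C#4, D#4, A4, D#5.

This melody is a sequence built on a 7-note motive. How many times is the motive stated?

21 notes in groups of 7 gives 21/7 = 3 statements.
Starts: E4, D#4, C#4 — each down a 2nd.

3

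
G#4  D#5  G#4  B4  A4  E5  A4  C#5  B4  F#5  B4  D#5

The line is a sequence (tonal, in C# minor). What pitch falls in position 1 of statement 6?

E5

The unit is 4 notes. Position-1 pitches of the 3 shown cells: G#4, A4, B4.
Carrying that up a 2nd forward: C#5 → D#5 → E5.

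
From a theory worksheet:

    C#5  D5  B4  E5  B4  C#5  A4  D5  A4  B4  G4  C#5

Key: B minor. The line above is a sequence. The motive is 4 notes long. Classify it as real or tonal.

tonal

Every note is diatonic to B minor.
Cell 1 has +1 semitones from note 1 to 2, but cell 2 has +2 — the interval quality changes while the contour stays the same, which is the hallmark of a tonal sequence.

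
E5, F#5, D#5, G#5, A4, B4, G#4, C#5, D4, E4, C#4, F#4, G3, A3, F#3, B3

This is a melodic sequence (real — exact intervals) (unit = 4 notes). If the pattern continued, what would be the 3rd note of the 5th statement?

The unit is 4 notes. Position-3 pitches of the 4 shown cells: D#5, G#4, C#4, F#3.
From F#3, down a 5th gives B2.

B2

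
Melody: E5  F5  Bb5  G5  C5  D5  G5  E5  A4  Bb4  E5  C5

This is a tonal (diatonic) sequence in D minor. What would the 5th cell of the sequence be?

With a 4-note motive the entries are E5, C5, A4, each down a 3rd from the previous.
Carrying on: F4 → D4.
From D4 the diatonic shape gives D4 E4 A4 F4.

D4 E4 A4 F4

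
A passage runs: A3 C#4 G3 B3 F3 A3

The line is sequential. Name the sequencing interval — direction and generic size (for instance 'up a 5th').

down a 2nd

Unit = 2 notes; the statements start on A3, G3, F3, moving down a 2nd each time.
From A3 to G3: down a 2nd.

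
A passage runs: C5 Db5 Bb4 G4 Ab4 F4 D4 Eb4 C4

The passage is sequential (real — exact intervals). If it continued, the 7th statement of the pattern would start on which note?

With a 3-note motive the entries are C5, G4, D4, each down a 4th from the previous.
Continuing: A3 → E3 → B2 → F#2. Statement 7 starts on F#2.

F#2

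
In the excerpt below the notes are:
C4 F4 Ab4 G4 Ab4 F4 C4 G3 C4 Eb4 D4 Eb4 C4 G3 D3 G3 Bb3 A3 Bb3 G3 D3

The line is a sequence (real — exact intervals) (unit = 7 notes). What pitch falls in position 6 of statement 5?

A2

Grouping in 7s, the 6th note of each cell is F4, C4, G3.
Extending down a 4th: D3 → A2.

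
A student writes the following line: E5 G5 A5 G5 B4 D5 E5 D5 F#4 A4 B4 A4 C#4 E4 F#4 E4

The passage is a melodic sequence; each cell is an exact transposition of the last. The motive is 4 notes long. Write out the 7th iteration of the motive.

The 4-note cells begin on E5, B4, F#4, C#4 — each down a 4th from the last.
Extending down a 4th: G#3 → D#3 → A#2.
So cell 7 is A#2 C#3 D#3 C#3.

A#2 C#3 D#3 C#3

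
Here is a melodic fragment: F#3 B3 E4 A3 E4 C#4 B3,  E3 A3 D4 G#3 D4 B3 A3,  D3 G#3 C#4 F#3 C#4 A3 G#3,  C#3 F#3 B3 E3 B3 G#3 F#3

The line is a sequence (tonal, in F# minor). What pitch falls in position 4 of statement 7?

B2

With 7-note cells, note 4 of each statement runs A3, G#3, F#3, E3.
Carrying that down a 2nd forward: D3 → C#3 → B2.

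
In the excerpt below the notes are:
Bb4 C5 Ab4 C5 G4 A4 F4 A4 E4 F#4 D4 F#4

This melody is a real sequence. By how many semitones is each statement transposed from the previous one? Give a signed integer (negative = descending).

The 4-note cells begin on Bb4, G4, E4 — each down a 3rd from the last.
Counting half-steps from Bb4 to G4: -3.

-3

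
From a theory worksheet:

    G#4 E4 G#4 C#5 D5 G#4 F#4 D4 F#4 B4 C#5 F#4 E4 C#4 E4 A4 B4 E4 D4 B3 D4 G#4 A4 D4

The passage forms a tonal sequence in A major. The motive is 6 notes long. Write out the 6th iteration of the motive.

B3 G#3 B3 E4 F#4 B3

With a 6-note motive the entries are G#4, F#4, E4, D4, each down a 2nd from the previous.
Extending down a 2nd: C#4 → B3.
Statement 6 starts on B3 and keeps the same diatonic contour: B3 G#3 B3 E4 F#4 B3.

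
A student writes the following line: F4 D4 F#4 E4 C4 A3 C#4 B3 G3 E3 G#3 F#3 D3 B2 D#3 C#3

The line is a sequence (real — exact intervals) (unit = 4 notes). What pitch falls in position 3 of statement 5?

A#2

With 4-note cells, note 3 of each statement runs F#4, C#4, G#3, D#3.
Each moves down a 4th; the next is A#2.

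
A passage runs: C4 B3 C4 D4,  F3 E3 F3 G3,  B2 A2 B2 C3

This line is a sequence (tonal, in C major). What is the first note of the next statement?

E2

Taking 4-note groups, the heads are C4, F3, B2: the pattern moves down a 5th.
One more step down a 5th gives E2.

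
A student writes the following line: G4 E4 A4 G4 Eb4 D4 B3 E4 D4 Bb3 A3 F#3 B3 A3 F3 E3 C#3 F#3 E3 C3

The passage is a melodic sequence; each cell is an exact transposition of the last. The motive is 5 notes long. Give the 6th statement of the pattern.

Taking 5-note groups, the heads are G4, D4, A3, E3: the pattern moves down a 4th.
Carrying on: B2 → F#2.
Statement 6 starts on F#2 and keeps the same exact contour: F#2 D#2 G#2 F#2 D2.

F#2 D#2 G#2 F#2 D2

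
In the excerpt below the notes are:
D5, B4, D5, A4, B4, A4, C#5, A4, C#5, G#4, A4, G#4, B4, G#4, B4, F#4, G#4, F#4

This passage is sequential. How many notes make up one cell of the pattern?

6

There are 18 notes; a 6-note unit gives 3 cells:
D5 B4 D5 A4 B4 A4 | C#5 A4 C#5 G#4 A4 G#4 | B4 G#4 B4 F#4 G#4 F#4
Each cell is the previous one down a 2nd — so the unit is 6 notes.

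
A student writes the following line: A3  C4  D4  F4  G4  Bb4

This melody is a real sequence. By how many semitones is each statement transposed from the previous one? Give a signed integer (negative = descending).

The 2-note cells begin on A3, D4, G4 — each up a 4th from the last.
A3 to D4 spans +5 semitones.

5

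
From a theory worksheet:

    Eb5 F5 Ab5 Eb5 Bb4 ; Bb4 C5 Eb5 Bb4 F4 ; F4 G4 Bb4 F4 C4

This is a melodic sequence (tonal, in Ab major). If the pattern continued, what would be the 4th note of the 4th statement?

The unit is 5 notes. Position-4 pitches of the 3 shown cells: Eb5, Bb4, F4.
From F4, down a 4th gives C4.

C4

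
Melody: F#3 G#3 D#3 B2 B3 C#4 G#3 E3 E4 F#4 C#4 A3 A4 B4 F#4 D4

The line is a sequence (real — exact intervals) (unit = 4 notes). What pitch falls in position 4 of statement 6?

C5

With 4-note cells, note 4 of each statement runs B2, E3, A3, D4.
Each moves up a 4th. Continuing: G4 → C5.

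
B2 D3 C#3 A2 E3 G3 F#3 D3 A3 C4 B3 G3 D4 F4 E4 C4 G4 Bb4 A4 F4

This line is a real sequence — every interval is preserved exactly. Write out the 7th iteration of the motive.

With a 4-note motive the entries are B2, E3, A3, D4, G4, each up a 4th from the previous.
Extending up a 4th: C5 → F5.
Statement 7 starts on F5 and keeps the same exact contour: F5 Ab5 G5 Eb5.

F5 Ab5 G5 Eb5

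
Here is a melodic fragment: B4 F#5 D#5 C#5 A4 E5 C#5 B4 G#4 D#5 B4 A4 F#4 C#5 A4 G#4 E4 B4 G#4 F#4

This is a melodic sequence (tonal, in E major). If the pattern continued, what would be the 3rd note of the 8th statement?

Grouping in 4s, the 3rd note of each cell is D#5, C#5, B4, A4, G#4.
Carrying that down a 2nd forward: F#4 → E4 → D#4.

D#4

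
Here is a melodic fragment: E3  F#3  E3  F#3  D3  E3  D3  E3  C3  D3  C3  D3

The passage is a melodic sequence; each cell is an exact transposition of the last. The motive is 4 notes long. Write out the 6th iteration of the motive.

Gb2 Ab2 Gb2 Ab2

Unit = 4 notes; the statements start on E3, D3, C3, moving down a 2nd each time.
Carrying on: Bb2 → Ab2 → Gb2.
Statement 6 starts on Gb2 and keeps the same exact contour: Gb2 Ab2 Gb2 Ab2.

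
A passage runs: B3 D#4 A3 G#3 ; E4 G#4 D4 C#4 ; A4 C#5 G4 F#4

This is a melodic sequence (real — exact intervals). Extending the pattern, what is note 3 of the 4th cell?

C5

Grouping in 4s, the 3rd note of each cell is A3, D4, G4.
One more up a 4th gives C5.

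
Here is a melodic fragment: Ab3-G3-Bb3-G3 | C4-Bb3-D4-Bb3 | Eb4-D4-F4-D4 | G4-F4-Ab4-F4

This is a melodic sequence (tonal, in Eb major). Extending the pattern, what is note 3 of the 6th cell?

Eb5

Grouping in 4s, the 3rd note of each cell is Bb3, D4, F4, Ab4.
Carrying that up a 3rd forward: C5 → Eb5.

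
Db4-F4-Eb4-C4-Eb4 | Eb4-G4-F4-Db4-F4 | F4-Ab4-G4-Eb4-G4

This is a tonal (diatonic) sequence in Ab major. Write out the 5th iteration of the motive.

Unit = 5 notes; the statements start on Db4, Eb4, F4, moving up a 2nd each time.
Continuing the starts: G4 → Ab4.
So cell 5 is Ab4 C5 Bb4 G4 Bb4.

Ab4 C5 Bb4 G4 Bb4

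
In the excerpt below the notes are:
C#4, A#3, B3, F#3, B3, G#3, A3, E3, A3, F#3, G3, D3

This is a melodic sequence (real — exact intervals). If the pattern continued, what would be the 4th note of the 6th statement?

Ab2

The unit is 4 notes. Position-4 pitches of the 3 shown cells: F#3, E3, D3.
Each moves down a 2nd. Continuing: C3 → Bb2 → Ab2.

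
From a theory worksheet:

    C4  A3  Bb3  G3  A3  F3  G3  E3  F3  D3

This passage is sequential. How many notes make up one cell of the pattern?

10 notes total. Splitting into 5 groups of 2:
C4 A3 | Bb3 G3 | A3 F3 | G3 E3 | F3 D3
Every group is a transposition down a 2nd of the one before; no shorter unit works.

2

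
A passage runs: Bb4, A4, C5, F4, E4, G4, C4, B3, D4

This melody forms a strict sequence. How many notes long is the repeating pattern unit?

3

Try groups of 3 (3 cells in 9 notes):
Bb4 A4 C5 | F4 E4 G4 | C4 B3 D4
Every group is a transposition down a 4th of the one before; no shorter unit works.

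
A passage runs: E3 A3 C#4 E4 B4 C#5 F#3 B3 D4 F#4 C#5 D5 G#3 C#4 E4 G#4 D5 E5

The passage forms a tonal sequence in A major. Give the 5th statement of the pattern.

With a 6-note motive the entries are E3, F#3, G#3, each up a 2nd from the previous.
Continuing the starts: A3 → B3.
Statement 5 starts on B3 and keeps the same diatonic contour: B3 E4 G#4 B4 F#5 G#5.

B3 E4 G#4 B4 F#5 G#5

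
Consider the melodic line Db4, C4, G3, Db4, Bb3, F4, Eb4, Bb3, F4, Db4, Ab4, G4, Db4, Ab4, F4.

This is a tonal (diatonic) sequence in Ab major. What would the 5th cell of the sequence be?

With a 5-note motive the entries are Db4, F4, Ab4, each up a 3rd from the previous.
Continuing the starts: C5 → Eb5.
So cell 5 is Eb5 Db5 Ab4 Eb5 C5.

Eb5 Db5 Ab4 Eb5 C5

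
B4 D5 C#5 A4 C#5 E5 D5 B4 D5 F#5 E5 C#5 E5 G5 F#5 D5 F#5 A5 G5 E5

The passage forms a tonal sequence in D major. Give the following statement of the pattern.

G5 B5 A5 F#5

With a 4-note motive the entries are B4, C#5, D5, E5, F#5, each up a 2nd from the previous.
From G5 the diatonic shape gives G5 B5 A5 F#5.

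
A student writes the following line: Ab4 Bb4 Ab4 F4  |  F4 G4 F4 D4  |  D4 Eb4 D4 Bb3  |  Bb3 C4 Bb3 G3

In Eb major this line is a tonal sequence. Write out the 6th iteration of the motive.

With a 4-note motive the entries are Ab4, F4, D4, Bb3, each down a 3rd from the previous.
Extending down a 3rd: G3 → Eb3.
From Eb3 the diatonic shape gives Eb3 F3 Eb3 C3.

Eb3 F3 Eb3 C3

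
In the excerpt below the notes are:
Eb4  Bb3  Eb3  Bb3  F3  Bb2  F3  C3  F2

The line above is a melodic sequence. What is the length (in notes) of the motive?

3

Try groups of 3 (3 cells in 9 notes):
Eb4 Bb3 Eb3 | Bb3 F3 Bb2 | F3 C3 F2
Each cell is the previous one down a 4th — so the unit is 3 notes.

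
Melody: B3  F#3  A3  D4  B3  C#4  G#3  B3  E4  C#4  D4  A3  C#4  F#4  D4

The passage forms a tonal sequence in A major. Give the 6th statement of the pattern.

G#4 D4 F#4 B4 G#4

The 5-note cells begin on B3, C#4, D4 — each up a 2nd from the last.
Extending up a 2nd: E4 → F#4 → G#4.
Statement 6 starts on G#4 and keeps the same diatonic contour: G#4 D4 F#4 B4 G#4.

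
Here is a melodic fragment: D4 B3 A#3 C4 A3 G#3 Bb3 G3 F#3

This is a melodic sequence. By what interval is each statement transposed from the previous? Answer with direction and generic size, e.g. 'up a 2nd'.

The 3-note cells begin on D4, C4, Bb3 — each down a 2nd from the last.
D4 to C4 is down a 2nd.

down a 2nd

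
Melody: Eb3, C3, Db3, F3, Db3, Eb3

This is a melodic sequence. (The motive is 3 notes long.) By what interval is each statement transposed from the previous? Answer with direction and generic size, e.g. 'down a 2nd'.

up a 2nd

Unit = 3 notes; the statements start on Eb3, F3, moving up a 2nd each time.
From Eb3 to F3: up a 2nd.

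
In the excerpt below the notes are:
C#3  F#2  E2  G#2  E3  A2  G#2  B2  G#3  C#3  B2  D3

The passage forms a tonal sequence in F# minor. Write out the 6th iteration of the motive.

F#4 B3 A3 C#4

Unit = 4 notes; the statements start on C#3, E3, G#3, moving up a 3rd each time.
Carrying on: B3 → D4 → F#4.
So cell 6 is F#4 B3 A3 C#4.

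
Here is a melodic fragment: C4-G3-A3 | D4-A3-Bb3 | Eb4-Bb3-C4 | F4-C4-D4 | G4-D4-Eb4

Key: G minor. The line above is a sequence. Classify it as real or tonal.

tonal

Every note is diatonic to G minor.
Cell 1 has +2 semitones from note 2 to 3, but cell 2 has +1 — the interval quality changes while the contour stays the same, which is the hallmark of a tonal sequence.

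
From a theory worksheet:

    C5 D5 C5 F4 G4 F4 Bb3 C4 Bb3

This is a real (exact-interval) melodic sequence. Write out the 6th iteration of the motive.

Db2 Eb2 Db2

The 3-note cells begin on C5, F4, Bb3 — each down a 5th from the last.
Carrying on: Eb3 → Ab2 → Db2.
Statement 6 starts on Db2 and keeps the same exact contour: Db2 Eb2 Db2.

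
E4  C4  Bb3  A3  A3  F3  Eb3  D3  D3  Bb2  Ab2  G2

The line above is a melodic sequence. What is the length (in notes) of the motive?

Try groups of 4 (3 cells in 12 notes):
E4 C4 Bb3 A3 | A3 F3 Eb3 D3 | D3 Bb2 Ab2 G2
Every group is a transposition down a 5th of the one before; no shorter unit works.

4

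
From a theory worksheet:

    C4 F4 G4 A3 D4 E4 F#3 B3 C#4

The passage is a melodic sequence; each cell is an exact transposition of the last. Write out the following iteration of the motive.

D#3 G#3 A#3

With a 3-note motive the entries are C4, A3, F#3, each down a 3rd from the previous.
Statement 4 starts on D#3 and keeps the same exact contour: D#3 G#3 A#3.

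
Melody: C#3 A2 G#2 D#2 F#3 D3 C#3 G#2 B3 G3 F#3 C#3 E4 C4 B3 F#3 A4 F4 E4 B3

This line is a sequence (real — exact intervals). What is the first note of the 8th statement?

The 4-note cells begin on C#3, F#3, B3, E4, A4 — each up a 4th from the last.
Extending the heads up a 4th: D5 → G5 → C6.

C6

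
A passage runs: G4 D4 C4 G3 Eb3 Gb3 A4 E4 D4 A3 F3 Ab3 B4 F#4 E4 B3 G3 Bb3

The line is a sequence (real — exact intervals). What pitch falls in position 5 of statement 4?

A3

The unit is 6 notes. Position-5 pitches of the 3 shown cells: Eb3, F3, G3.
From G3, up a 2nd gives A3.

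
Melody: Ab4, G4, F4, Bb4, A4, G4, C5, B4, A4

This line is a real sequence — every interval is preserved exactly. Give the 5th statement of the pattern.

E5 D#5 C#5

With a 3-note motive the entries are Ab4, Bb4, C5, each up a 2nd from the previous.
Carrying on: D5 → E5.
From E5 the exact shape gives E5 D#5 C#5.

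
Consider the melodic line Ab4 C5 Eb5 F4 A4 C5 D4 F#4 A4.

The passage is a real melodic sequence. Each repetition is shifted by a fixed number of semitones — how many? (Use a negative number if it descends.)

The 3-note cells begin on Ab4, F4, D4 — each down a 3rd from the last.
Ab4 to F4 spans -3 semitones.

-3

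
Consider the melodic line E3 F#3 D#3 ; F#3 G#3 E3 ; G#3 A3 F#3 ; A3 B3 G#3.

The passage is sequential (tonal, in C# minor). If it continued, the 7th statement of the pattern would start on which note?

Taking 3-note groups, the heads are E3, F#3, G#3, A3: the pattern moves up a 2nd.
Continuing: B3 → C#4 → D#4. Statement 7 starts on D#4.

D#4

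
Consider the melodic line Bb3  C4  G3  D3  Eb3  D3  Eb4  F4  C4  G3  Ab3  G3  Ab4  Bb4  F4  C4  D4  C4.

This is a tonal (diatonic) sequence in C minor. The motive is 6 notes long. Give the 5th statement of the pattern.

G5 Ab5 Eb5 Bb4 C5 Bb4

The 6-note cells begin on Bb3, Eb4, Ab4 — each up a 4th from the last.
Extending up a 4th: D5 → G5.
From G5 the diatonic shape gives G5 Ab5 Eb5 Bb4 C5 Bb4.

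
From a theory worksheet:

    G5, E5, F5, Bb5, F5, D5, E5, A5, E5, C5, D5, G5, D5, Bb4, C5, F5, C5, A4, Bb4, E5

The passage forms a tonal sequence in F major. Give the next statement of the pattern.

Taking 4-note groups, the heads are G5, F5, E5, D5, C5: the pattern moves down a 2nd.
So cell 6 is Bb4 G4 A4 D5.

Bb4 G4 A4 D5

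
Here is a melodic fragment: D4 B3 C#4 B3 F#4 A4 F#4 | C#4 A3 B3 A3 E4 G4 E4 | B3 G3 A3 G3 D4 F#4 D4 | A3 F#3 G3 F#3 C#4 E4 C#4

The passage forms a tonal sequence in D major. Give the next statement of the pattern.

G3 E3 F#3 E3 B3 D4 B3

Unit = 7 notes; the statements start on D4, C#4, B3, A3, moving down a 2nd each time.
From G3 the diatonic shape gives G3 E3 F#3 E3 B3 D4 B3.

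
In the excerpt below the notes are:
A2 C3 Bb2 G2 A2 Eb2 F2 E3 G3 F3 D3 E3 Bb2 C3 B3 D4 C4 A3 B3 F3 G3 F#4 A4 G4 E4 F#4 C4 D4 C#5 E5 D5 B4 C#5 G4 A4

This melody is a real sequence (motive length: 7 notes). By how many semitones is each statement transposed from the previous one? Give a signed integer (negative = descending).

The 7-note cells begin on A2, E3, B3, F#4, C#5 — each up a 5th from the last.
Counting half-steps from A2 to E3: 7.

7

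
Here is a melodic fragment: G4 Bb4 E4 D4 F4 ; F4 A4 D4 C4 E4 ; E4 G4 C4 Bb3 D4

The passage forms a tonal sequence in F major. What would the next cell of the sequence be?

With a 5-note motive the entries are G4, F4, E4, each down a 2nd from the previous.
Statement 4 starts on D4 and keeps the same diatonic contour: D4 F4 Bb3 A3 C4.

D4 F4 Bb3 A3 C4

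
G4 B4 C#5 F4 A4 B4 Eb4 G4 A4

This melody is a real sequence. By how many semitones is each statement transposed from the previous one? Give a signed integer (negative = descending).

With a 3-note motive the entries are G4, F4, Eb4, each down a 2nd from the previous.
G4→F4 is 65 − 67 = -2 semitones.

-2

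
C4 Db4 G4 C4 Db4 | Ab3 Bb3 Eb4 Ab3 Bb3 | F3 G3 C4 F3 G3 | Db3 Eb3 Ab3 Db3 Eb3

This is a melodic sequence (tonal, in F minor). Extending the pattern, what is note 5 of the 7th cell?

The unit is 5 notes. Position-5 pitches of the 4 shown cells: Db4, Bb3, G3, Eb3.
Carrying that down a 3rd forward: C3 → Ab2 → F2.

F2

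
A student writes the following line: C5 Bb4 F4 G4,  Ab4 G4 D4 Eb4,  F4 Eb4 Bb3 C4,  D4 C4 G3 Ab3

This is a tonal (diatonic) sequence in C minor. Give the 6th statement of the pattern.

G3 F3 C3 D3

Unit = 4 notes; the statements start on C5, Ab4, F4, D4, moving down a 3rd each time.
Carrying on: Bb3 → G3.
So cell 6 is G3 F3 C3 D3.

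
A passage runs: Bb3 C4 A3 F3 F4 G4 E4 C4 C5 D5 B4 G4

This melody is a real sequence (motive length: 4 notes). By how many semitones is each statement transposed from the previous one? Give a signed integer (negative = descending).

The 4-note cells begin on Bb3, F4, C5 — each up a 5th from the last.
Bb3→F4 is 65 − 58 = 7 semitones.

7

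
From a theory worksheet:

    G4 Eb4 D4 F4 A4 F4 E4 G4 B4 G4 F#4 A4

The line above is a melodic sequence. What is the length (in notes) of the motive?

4

12 notes total. Splitting into 3 groups of 4:
G4 Eb4 D4 F4 | A4 F4 E4 G4 | B4 G4 F#4 A4
Each cell is the previous one up a 2nd — so the unit is 4 notes.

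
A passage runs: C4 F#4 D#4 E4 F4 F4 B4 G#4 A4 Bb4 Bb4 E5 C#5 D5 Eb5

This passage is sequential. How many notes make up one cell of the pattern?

5

15 notes total. Splitting into 3 groups of 5:
C4 F#4 D#4 E4 F4 | F4 B4 G#4 A4 Bb4 | Bb4 E5 C#5 D5 Eb5
That's a consistent up a 4th shift per cell, and no other grouping gives one.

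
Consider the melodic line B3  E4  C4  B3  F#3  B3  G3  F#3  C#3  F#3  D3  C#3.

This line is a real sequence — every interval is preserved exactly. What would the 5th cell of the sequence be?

Unit = 4 notes; the statements start on B3, F#3, C#3, moving down a 4th each time.
Carrying on: G#2 → D#2.
Statement 5 starts on D#2 and keeps the same exact contour: D#2 G#2 E2 D#2.

D#2 G#2 E2 D#2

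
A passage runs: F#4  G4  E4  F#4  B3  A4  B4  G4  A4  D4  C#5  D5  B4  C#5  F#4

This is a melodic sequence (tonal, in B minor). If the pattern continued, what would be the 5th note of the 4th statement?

With 5-note cells, note 5 of each statement runs B3, D4, F#4.
From F#4, up a 3rd gives A4.

A4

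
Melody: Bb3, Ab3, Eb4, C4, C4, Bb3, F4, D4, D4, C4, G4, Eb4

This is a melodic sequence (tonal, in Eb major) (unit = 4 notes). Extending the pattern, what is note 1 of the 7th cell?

Ab4

The unit is 4 notes. Position-1 pitches of the 3 shown cells: Bb3, C4, D4.
Each moves up a 2nd. Continuing: Eb4 → F4 → G4 → Ab4.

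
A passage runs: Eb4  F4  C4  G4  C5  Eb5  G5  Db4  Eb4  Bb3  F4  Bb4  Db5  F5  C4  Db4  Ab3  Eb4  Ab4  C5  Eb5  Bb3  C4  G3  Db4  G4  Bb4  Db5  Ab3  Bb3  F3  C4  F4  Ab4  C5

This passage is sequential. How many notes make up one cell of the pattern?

35 notes total. Splitting into 5 groups of 7:
Eb4 F4 C4 G4 C5 Eb5 G5 | Db4 Eb4 Bb3 F4 Bb4 Db5 F5 | C4 Db4 Ab3 Eb4 Ab4 C5 Eb5 | Bb3 C4 G3 Db4 G4 Bb4 Db5 | Ab3 Bb3 F3 C4 F4 Ab4 C5
Each cell is the previous one down a 2nd — so the unit is 7 notes.

7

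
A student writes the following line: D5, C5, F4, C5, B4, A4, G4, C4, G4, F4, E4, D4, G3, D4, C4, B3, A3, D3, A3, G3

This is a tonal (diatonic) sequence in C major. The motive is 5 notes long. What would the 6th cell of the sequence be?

With a 5-note motive the entries are D5, A4, E4, B3, each down a 4th from the previous.
Continuing the starts: F3 → C3.
So cell 6 is C3 B2 E2 B2 A2.

C3 B2 E2 B2 A2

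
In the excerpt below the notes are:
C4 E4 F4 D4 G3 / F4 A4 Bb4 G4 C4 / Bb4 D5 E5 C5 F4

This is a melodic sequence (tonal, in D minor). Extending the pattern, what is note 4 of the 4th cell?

F5

The unit is 5 notes. Position-4 pitches of the 3 shown cells: D4, G4, C5.
Each moves up a 4th; the next is F5.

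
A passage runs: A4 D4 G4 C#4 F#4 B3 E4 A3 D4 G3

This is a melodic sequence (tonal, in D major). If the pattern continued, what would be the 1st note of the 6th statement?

C#4

With 2-note cells, note 1 of each statement runs A4, G4, F#4, E4, D4.
One more down a 2nd gives C#4.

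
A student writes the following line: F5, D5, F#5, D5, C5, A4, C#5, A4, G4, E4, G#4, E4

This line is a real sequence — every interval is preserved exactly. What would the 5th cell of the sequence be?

A3 F#3 A#3 F#3

With a 4-note motive the entries are F5, C5, G4, each down a 4th from the previous.
Continuing the starts: D4 → A3.
From A3 the exact shape gives A3 F#3 A#3 F#3.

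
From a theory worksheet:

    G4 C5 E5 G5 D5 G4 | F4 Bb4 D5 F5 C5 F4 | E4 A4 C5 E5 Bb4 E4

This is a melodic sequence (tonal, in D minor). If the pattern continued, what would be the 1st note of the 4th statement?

Grouping in 6s, the 1st note of each cell is G4, F4, E4.
One more down a 2nd gives D4.

D4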